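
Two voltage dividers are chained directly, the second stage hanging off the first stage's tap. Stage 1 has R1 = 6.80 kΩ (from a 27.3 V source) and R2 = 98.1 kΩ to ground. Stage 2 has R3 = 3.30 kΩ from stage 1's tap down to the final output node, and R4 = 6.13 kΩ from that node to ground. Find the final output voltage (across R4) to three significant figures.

V_out ≈ 9.91 V

Stage 2 presents R3+R4 = 9.430 kΩ as a load on stage 1's tap.
Stage 1's lower leg becomes R2‖(R3+R4) = 8.603 kΩ, so V_mid = 27.3 × 8.603/15.40 = 15.25 V.
Stage 2 is itself unloaded: V_out = V_mid × R4/(R3+R4) = 15.25 × 6.13/9.430 = 9.91 V.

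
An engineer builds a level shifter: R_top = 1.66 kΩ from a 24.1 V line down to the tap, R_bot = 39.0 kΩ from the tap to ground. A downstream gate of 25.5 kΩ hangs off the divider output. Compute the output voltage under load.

The load sits in parallel with R_bot: R_bot‖R_L = (39.0 × 25.5) / (39.0 + 25.5) = 15.42 kΩ.
V_out = 24.1 × 15.42 / (1.66 + 15.42) = 24.1 × 15.42/17.08 = 21.8 V.

V_out ≈ 21.8 V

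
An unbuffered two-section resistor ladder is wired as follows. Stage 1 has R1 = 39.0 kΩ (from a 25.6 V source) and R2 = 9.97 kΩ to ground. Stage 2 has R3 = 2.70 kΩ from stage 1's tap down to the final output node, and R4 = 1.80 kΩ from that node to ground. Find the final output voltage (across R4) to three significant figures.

Stage 2 presents R3+R4 = 4.500 kΩ as a load on stage 1's tap.
Stage 1's lower leg becomes R2‖(R3+R4) = 3.101 kΩ, so V_mid = 25.6 × 3.101/42.10 = 1.885 V.
Stage 2 is itself unloaded: V_out = V_mid × R4/(R3+R4) = 1.885 × 1.80/4.500 = 0.754 V.

V_out ≈ 0.754 V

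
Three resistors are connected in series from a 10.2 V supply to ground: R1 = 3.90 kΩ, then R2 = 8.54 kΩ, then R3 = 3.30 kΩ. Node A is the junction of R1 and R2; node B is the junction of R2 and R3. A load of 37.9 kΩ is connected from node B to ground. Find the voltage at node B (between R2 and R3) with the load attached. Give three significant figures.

V ≈ 2.00 V

At node B, R3 is in parallel with the load: R3‖R_L = 3.036 kΩ.
Below node A the resistance is R2 + (R3‖R_L) = 11.58 kΩ, so V_A = 10.2 × 11.58/15.48 = 7.630 V.
Then V_B = V_A × (R3‖R_L)/(R2 + R3‖R_L) = 7.630 × 3.036/11.58 = 2.00 V.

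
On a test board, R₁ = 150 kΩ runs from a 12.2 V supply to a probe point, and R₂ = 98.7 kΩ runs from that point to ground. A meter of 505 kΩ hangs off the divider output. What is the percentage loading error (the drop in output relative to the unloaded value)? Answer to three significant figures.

Unloaded V = 12.2 × 98.7/248.7 = 4.8417 V.
Loaded: R₂‖R_L = 82.56 kΩ, giving V = 12.2 × 82.56/232.6 = 4.3312 V.
Drop = (4.8417 − 4.3312) / 4.8417 = 10.5 %.

10.5 %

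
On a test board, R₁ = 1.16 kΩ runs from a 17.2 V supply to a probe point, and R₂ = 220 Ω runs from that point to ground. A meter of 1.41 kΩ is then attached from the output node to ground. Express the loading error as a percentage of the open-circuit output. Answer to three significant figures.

Unloaded V = 17.2 × 220/1380 = 2.7420 V.
Loaded: R₂‖R_L = 190.3 Ω, giving V = 17.2 × 190.3/1350 = 2.4241 V.
Drop = (2.7420 − 2.4241) / 2.7420 = 11.6 %.

11.6 %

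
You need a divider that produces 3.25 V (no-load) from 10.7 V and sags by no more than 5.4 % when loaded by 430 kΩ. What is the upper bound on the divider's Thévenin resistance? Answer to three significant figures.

Loading drop = R_th/(R_th + R_L) ≤ 0.0540, so R_th ≤ R_L · ε/(1−ε) = 430 kΩ × 0.0540/0.9460 = 24.5 kΩ.

R_th ≤ 24.5 kΩ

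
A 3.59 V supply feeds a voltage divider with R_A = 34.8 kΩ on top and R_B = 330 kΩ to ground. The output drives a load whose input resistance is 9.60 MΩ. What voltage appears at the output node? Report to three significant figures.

The load sits in parallel with R_B: R_B‖R_L = (330 × 9600) / (330 + 9600) = 319.0 kΩ.
V_out = 3.59 × 319.0 / (34.8 + 319.0) = 3.59 × 319.0/353.8 = 3.24 V.

V_out ≈ 3.24 V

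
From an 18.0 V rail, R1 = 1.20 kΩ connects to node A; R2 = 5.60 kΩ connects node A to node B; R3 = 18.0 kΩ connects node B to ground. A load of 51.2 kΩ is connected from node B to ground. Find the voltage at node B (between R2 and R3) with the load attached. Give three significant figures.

At node B, R3 is in parallel with the load: R3‖R_L = 13.32 kΩ.
Below node A the resistance is R2 + (R3‖R_L) = 18.92 kΩ, so V_A = 18.0 × 18.92/20.12 = 16.93 V.
Then V_B = V_A × (R3‖R_L)/(R2 + R3‖R_L) = 16.93 × 13.32/18.92 = 11.9 V.

V ≈ 11.9 V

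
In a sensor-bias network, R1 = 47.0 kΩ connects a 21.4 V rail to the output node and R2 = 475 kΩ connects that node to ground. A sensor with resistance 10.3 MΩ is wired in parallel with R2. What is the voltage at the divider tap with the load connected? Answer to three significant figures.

V_out ≈ 19.4 V

The load sits in parallel with R2: R2‖R_L = (475 × 10300) / (475 + 10300) = 454.1 kΩ.
V_out = 21.4 × 454.1 / (47.0 + 454.1) = 21.4 × 454.1/501.1 = 19.4 V.
(Unloaded it would have been 19.5 V.)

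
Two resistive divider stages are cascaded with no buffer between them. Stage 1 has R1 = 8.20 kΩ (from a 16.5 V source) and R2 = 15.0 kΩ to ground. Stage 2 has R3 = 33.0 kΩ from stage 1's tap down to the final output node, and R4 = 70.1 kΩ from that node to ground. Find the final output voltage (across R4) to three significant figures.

Stage 2 presents R3+R4 = 103.1 kΩ as a load on stage 1's tap.
Stage 1's lower leg becomes R2‖(R3+R4) = 13.09 kΩ, so V_mid = 16.5 × 13.09/21.29 = 10.15 V.
Stage 2 is itself unloaded: V_out = V_mid × R4/(R3+R4) = 10.15 × 70.1/103.1 = 6.90 V.

V_out ≈ 6.90 V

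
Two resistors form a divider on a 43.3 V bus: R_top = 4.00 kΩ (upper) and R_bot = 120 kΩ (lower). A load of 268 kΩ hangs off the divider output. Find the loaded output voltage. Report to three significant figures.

The load sits in parallel with R_bot: R_bot‖R_L = (120 × 268) / (120 + 268) = 82.89 kΩ.
V_out = 43.3 × 82.89 / (4.00 + 82.89) = 43.3 × 82.89/86.89 = 41.3 V.

V_out ≈ 41.3 V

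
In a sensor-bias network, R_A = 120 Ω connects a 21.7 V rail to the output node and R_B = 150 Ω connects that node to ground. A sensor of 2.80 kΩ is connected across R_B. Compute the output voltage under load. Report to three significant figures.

The load sits in parallel with R_B: R_B‖R_L = (150 × 2800) / (150 + 2800) = 142.4 Ω.
V_out = 21.7 × 142.4 / (120 + 142.4) = 21.7 × 142.4/262.4 = 11.8 V.
(Unloaded it would have been 12.1 V.)

V_out ≈ 11.8 V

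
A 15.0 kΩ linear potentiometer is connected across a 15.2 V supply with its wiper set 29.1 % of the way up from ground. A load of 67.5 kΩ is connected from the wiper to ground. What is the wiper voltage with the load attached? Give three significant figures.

The wiper splits the pot into (1−α)R = 10.64 kΩ above and αR = 4.365 kΩ below.
Lower section ‖ load = 4.100 kΩ.
V_wiper = 15.2 × 4.100/(10.64 + 4.100) = 4.23 V.

V ≈ 4.23 V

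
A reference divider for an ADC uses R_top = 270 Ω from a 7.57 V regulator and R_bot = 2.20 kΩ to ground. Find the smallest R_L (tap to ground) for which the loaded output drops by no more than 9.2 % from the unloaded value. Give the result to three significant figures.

R_L(min) ≈ 2.37 kΩ

Output resistance R_th = R_top‖R_bot = (270 × 2200)/2470 = 240.5 Ω.
The fractional drop is R_th/(R_th + R_L); requiring this ≤ 0.0920 gives R_L ≥ R_th(1/0.0920 − 1) = 240.5 × 9.870 = 2.37 kΩ.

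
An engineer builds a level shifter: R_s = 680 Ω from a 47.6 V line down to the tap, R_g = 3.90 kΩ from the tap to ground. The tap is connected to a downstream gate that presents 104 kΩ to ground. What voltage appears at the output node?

The load sits in parallel with R_g: R_g‖R_L = (3900 × 104000) / (3900 + 104000) = 3759 Ω.
V_out = 47.6 × 3759 / (680 + 3759) = 47.6 × 3759/4439 = 40.3 V.
(Unloaded it would have been 40.5 V.)

V_out ≈ 40.3 V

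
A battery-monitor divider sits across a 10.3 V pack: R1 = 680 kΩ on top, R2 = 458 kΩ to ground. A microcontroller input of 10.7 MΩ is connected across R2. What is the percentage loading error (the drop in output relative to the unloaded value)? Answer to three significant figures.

2.49 %

The divider's output (Thévenin) resistance is R1‖R2 = 273.7 kΩ.
Fractional drop under load = R_th/(R_th + R_L) = 273.7 / (273.7 + 10700) = 0.02494.
So the output falls by 2.49 %.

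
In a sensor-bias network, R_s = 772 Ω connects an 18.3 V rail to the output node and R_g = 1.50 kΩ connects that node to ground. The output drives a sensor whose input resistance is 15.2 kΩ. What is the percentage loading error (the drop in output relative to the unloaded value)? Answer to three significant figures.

3.24 %

The divider's output (Thévenin) resistance is R_s‖R_g = 509.7 Ω.
Fractional drop under load = R_th/(R_th + R_L) = 509.7 / (509.7 + 15200) = 0.03244.
So the output falls by 3.24 %.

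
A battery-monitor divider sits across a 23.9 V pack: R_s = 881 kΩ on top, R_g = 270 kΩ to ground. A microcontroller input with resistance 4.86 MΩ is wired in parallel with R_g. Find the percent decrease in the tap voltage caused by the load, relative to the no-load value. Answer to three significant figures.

The divider's output (Thévenin) resistance is R_s‖R_g = 206.7 kΩ.
Fractional drop under load = R_th/(R_th + R_L) = 206.7 / (206.7 + 4860) = 0.04079.
So the output falls by 4.08 %.

4.08 %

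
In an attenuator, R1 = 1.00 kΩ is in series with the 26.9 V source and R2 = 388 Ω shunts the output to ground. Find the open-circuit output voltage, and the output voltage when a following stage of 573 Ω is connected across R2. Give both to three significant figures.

Open-circuit: V = 26.9 × 388/(1000 + 388) = 7.52 V.
With the load, R2 becomes R2‖R_L = 231.3 Ω, so V = 26.9 × 231.3/1231 = 5.05 V.

Unloaded: 7.52 V; loaded: 5.05 V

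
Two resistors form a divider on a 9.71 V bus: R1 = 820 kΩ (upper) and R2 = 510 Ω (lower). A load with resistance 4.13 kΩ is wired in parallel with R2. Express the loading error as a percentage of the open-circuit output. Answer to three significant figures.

The divider's output (Thévenin) resistance is R1‖R2 = 509.7 Ω.
Fractional drop under load = R_th/(R_th + R_L) = 509.7 / (509.7 + 4130) = 0.1099.
So the output falls by 11.0 %.

11.0 %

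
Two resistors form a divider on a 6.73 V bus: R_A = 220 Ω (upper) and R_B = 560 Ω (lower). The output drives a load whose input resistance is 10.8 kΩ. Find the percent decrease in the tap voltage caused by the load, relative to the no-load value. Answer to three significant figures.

1.44 %

The divider's output (Thévenin) resistance is R_A‖R_B = 157.9 Ω.
Fractional drop under load = R_th/(R_th + R_L) = 157.9 / (157.9 + 10800) = 0.01441.
So the output falls by 1.44 %.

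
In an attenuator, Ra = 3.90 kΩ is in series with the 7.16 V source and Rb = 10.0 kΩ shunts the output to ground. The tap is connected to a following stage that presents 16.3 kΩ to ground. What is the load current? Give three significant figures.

Rb‖R_L = 6.198 kΩ; V_out = 7.16 × 6.198/10.10 = 4.395 V.
I_L = V_out / R_L = 4.395 / 16.3 kΩ = 0.270 mA.

I_L ≈ 0.270 mA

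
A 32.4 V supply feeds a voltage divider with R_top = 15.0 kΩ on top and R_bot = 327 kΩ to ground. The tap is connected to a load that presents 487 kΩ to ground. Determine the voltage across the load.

The load sits in parallel with R_bot: R_bot‖R_L = (327 × 487) / (327 + 487) = 195.6 kΩ.
V_out = 32.4 × 195.6 / (15.0 + 195.6) = 32.4 × 195.6/210.6 = 30.1 V.

V_out ≈ 30.1 V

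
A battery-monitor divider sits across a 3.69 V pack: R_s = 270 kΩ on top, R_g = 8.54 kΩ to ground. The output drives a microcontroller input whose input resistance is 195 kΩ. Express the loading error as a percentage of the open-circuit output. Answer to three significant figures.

The divider's output (Thévenin) resistance is R_s‖R_g = 8.278 kΩ.
Fractional drop under load = R_th/(R_th + R_L) = 8.278 / (8.278 + 195) = 0.04072.
So the output falls by 4.07 %.

4.07 %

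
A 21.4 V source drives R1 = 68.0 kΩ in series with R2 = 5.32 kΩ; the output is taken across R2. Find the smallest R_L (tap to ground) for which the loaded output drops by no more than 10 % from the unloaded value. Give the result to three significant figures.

R_L(min) ≈ 44.4 kΩ

Output resistance R_th = R1‖R2 = (68.0 × 5.32)/73.32 = 4.934 kΩ.
The fractional drop is R_th/(R_th + R_L); requiring this ≤ 0.100 gives R_L ≥ R_th(1/0.100 − 1) = 4.934 × 9.000 = 44.4 kΩ.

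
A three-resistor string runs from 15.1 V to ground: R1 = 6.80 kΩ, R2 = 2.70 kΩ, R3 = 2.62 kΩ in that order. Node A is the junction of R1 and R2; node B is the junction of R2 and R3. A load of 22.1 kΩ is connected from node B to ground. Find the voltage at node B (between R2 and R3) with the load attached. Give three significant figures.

At node B, R3 is in parallel with the load: R3‖R_L = 2.342 kΩ.
Below node A the resistance is R2 + (R3‖R_L) = 5.042 kΩ, so V_A = 15.1 × 5.042/11.84 = 6.429 V.
Then V_B = V_A × (R3‖R_L)/(R2 + R3‖R_L) = 6.429 × 2.342/5.042 = 2.99 V.

V ≈ 2.99 V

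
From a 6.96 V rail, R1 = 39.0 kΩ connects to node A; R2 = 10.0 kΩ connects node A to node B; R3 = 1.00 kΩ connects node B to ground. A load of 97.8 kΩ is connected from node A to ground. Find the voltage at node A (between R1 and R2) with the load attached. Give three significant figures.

V ≈ 1.41 V

Below node A the series string R2+R3 = 11.00 kΩ sits in parallel with the 97.8 kΩ load: 9.888 kΩ.
V_A = 6.96 × 9.888/(39.0 + 9.888) = 1.41 V.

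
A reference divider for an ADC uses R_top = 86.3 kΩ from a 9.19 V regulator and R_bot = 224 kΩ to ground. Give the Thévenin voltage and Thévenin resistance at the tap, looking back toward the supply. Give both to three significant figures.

V_th = 6.63 V, R_th = 62.3 kΩ

V_th is the open-circuit tap voltage: 9.19 × 224/(86.3 + 224) = 6.63 V.
With the supply zeroed, R_top and R_bot appear in parallel from the tap: R_th = R_top‖R_bot = (86.3 × 224)/310.3 = 62.3 kΩ.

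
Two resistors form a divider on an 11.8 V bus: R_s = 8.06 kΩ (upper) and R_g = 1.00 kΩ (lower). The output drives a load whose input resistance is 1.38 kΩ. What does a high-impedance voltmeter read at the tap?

The load sits in parallel with R_g: R_g‖R_L = (1.00 × 1.38) / (1.00 + 1.38) = 0.5798 kΩ.
V_out = 11.8 × 0.5798 / (8.06 + 0.5798) = 11.8 × 0.5798/8.640 = 0.792 V.
(Unloaded it would have been 1.30 V.)

V_out ≈ 0.792 V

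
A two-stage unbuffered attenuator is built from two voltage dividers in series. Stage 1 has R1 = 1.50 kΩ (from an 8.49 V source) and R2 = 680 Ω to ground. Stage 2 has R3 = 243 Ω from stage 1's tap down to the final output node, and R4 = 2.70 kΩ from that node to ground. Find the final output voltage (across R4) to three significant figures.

V_out ≈ 2.10 V

Stage 2 presents R3+R4 = 2943 Ω as a load on stage 1's tap.
Stage 1's lower leg becomes R2‖(R3+R4) = 552.4 Ω, so V_mid = 8.49 × 552.4/2052 = 2.285 V.
Stage 2 is itself unloaded: V_out = V_mid × R4/(R3+R4) = 2.285 × 2700/2943 = 2.10 V.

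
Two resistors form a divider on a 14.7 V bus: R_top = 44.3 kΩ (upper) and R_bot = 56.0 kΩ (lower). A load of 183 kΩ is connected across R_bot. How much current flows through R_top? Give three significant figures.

I ≈ 0.169 mA

R_bot‖R_L = 42.88 kΩ, so the source sees R_top + R_bot‖R_L = 87.18 kΩ.
I = 14.7 V / 87.18 kΩ = 0.169 mA.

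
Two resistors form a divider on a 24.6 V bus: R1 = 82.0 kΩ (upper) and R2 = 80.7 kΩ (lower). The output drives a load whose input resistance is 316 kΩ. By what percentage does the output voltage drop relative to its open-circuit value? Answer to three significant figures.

11.4 %

The divider's output (Thévenin) resistance is R1‖R2 = 40.67 kΩ.
Fractional drop under load = R_th/(R_th + R_L) = 40.67 / (40.67 + 316) = 0.1140.
So the output falls by 11.4 %.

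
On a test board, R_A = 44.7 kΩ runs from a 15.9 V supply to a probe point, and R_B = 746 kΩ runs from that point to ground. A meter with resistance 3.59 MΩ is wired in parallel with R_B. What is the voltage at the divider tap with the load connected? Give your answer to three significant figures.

V_out ≈ 14.8 V

The load sits in parallel with R_B: R_B‖R_L = (746 × 3590) / (746 + 3590) = 617.7 kΩ.
V_out = 15.9 × 617.7 / (44.7 + 617.7) = 15.9 × 617.7/662.4 = 14.8 V.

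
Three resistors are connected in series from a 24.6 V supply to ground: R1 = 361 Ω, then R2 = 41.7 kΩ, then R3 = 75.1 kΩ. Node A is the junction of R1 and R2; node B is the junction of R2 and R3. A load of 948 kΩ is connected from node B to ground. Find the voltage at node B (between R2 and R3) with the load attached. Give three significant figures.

At node B, R3 is in parallel with the load: R3‖R_L = 69590 Ω.
Below node A the resistance is R2 + (R3‖R_L) = 111300 Ω, so V_A = 24.6 × 111300/111600 = 24.52 V.
Then V_B = V_A × (R3‖R_L)/(R2 + R3‖R_L) = 24.52 × 69590/111300 = 15.3 V.

V ≈ 15.3 V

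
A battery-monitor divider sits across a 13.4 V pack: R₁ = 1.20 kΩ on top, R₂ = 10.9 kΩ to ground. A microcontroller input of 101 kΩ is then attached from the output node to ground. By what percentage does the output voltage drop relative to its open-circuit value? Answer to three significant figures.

1.06 %

The divider's output (Thévenin) resistance is R₁‖R₂ = 1.081 kΩ.
Fractional drop under load = R_th/(R_th + R_L) = 1.081 / (1.081 + 101) = 0.01059.
So the output falls by 1.06 %.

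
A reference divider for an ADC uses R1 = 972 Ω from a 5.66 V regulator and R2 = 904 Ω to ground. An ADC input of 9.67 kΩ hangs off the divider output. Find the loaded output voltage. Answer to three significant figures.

V_out ≈ 2.60 V

The load sits in parallel with R2: R2‖R_L = (904 × 9670) / (904 + 9670) = 826.7 Ω.
V_out = 5.66 × 826.7 / (972 + 826.7) = 5.66 × 826.7/1799 = 2.60 V.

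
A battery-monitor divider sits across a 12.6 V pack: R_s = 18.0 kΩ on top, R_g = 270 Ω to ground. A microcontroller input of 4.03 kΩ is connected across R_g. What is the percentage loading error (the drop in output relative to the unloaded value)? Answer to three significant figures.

The divider's output (Thévenin) resistance is R_s‖R_g = 266.0 Ω.
Fractional drop under load = R_th/(R_th + R_L) = 266.0 / (266.0 + 4030) = 0.06192.
So the output falls by 6.19 %.

6.19 %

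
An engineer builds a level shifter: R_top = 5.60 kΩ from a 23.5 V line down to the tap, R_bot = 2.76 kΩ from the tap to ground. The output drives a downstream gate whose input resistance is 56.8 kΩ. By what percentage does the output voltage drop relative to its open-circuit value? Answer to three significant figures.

The divider's output (Thévenin) resistance is R_top‖R_bot = 1.849 kΩ.
Fractional drop under load = R_th/(R_th + R_L) = 1.849 / (1.849 + 56.8) = 0.03152.
So the output falls by 3.15 %.

3.15 %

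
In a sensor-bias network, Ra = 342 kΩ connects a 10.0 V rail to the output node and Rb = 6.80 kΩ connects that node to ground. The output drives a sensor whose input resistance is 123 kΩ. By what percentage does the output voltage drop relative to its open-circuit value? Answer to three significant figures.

5.14 %

The divider's output (Thévenin) resistance is Ra‖Rb = 6.667 kΩ.
Fractional drop under load = R_th/(R_th + R_L) = 6.667 / (6.667 + 123) = 0.05142.
So the output falls by 5.14 %.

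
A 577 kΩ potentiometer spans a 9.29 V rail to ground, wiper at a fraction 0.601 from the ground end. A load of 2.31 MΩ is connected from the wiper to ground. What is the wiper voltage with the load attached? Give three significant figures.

V ≈ 5.27 V

The wiper splits the pot into (1−α)R = 230.2 kΩ above and αR = 346.8 kΩ below.
Lower section ‖ load = 301.5 kΩ.
V_wiper = 9.29 × 301.5/(230.2 + 301.5) = 5.27 V.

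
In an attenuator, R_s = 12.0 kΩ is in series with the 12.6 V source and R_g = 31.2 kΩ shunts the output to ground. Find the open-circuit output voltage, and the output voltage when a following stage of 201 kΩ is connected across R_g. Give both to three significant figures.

Unloaded: 9.10 V; loaded: 8.72 V

Open-circuit: V = 12.6 × 31.2/(12.0 + 31.2) = 9.10 V.
With the load, R_g becomes R_g‖R_L = 27.01 kΩ, so V = 12.6 × 27.01/39.01 = 8.72 V.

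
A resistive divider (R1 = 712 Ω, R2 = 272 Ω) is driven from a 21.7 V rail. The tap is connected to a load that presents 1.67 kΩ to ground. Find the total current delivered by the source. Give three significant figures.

R2‖R_L = 233.9 Ω, so the source sees R1 + R2‖R_L = 945.9 Ω.
I = 21.7 V / 945.9 Ω = 22.9 mA.

I ≈ 22.9 mA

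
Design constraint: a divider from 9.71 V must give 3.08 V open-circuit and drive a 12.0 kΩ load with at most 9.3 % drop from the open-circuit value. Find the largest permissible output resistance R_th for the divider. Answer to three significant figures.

R_th ≤ 1.23 kΩ

Loading drop = R_th/(R_th + R_L) ≤ 0.0930, so R_th ≤ R_L · ε/(1−ε) = 12.0 kΩ × 0.0930/0.9070 = 1.23 kΩ.
(Any R1, R2 with R2/(R1+R2) = 0.317 and R1‖R2 ≤ 1.23 kΩ will meet the spec.)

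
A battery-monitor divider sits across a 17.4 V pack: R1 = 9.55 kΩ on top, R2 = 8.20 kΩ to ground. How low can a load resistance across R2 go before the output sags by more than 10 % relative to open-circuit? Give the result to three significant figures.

Output resistance R_th = R1‖R2 = (9.55 × 8.20)/17.75 = 4.412 kΩ.
The fractional drop is R_th/(R_th + R_L); requiring this ≤ 0.100 gives R_L ≥ R_th(1/0.100 − 1) = 4.412 × 9.000 = 39.7 kΩ.

R_L(min) ≈ 39.7 kΩ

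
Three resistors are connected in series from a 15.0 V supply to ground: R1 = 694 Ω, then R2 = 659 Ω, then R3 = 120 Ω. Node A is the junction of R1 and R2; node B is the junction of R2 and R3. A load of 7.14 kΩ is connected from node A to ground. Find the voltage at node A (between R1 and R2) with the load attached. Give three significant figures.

V ≈ 7.54 V

Below node A the series string R2+R3 = 779.0 Ω sits in parallel with the 7140 Ω load: 702.4 Ω.
V_A = 15.0 × 702.4/(694 + 702.4) = 7.54 V.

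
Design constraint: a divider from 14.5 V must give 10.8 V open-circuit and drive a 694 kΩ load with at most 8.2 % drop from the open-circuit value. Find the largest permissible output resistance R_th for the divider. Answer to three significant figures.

R_th ≤ 62.0 kΩ

Loading drop = R_th/(R_th + R_L) ≤ 0.0820, so R_th ≤ R_L · ε/(1−ε) = 694 kΩ × 0.0820/0.9180 = 62.0 kΩ.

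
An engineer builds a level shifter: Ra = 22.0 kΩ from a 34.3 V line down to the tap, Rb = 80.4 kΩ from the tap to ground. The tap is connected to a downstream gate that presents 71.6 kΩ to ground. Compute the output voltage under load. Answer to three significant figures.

V_out ≈ 21.7 V

The load sits in parallel with Rb: Rb‖R_L = (80.4 × 71.6) / (80.4 + 71.6) = 37.87 kΩ.
V_out = 34.3 × 37.87 / (22.0 + 37.87) = 34.3 × 37.87/59.87 = 21.7 V.
(Unloaded it would have been 26.9 V.)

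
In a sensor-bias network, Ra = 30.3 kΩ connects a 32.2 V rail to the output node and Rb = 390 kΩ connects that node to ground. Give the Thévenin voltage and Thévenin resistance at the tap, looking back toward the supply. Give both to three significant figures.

V_th is the open-circuit tap voltage: 32.2 × 390/(30.3 + 390) = 29.9 V.
With the supply zeroed, Ra and Rb appear in parallel from the tap: R_th = Ra‖Rb = (30.3 × 390)/420.3 = 28.1 kΩ.

V_th = 29.9 V, R_th = 28.1 kΩ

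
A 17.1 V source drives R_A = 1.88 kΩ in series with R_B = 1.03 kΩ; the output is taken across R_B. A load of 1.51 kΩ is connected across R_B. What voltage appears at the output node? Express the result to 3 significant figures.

The load sits in parallel with R_B: R_B‖R_L = (1.03 × 1.51) / (1.03 + 1.51) = 0.6123 kΩ.
V_out = 17.1 × 0.6123 / (1.88 + 0.6123) = 17.1 × 0.6123/2.492 = 4.20 V.

V_out ≈ 4.20 V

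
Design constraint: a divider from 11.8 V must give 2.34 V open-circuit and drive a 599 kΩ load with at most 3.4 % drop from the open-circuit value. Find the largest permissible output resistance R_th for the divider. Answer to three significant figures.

Loading drop = R_th/(R_th + R_L) ≤ 0.0340, so R_th ≤ R_L · ε/(1−ε) = 599 kΩ × 0.0340/0.9660 = 21.1 kΩ.
(Any R1, R2 with R2/(R1+R2) = 0.198 and R1‖R2 ≤ 21.1 kΩ will meet the spec.)

R_th ≤ 21.1 kΩ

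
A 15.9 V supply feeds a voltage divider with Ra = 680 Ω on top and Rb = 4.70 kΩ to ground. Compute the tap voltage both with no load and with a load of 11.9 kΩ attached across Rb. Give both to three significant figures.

Unloaded: 13.9 V; loaded: 13.2 V

Open-circuit: V = 15.9 × 4700/(680 + 4700) = 13.9 V.
With the load, Rb becomes Rb‖R_L = 3369 Ω, so V = 15.9 × 3369/4049 = 13.2 V.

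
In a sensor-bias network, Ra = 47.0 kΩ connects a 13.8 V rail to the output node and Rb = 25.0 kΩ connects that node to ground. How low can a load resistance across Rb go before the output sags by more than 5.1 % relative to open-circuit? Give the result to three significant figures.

Output resistance R_th = Ra‖Rb = (47.0 × 25.0)/72.00 = 16.32 kΩ.
The fractional drop is R_th/(R_th + R_L); requiring this ≤ 0.0510 gives R_L ≥ R_th(1/0.0510 − 1) = 16.32 × 18.61 = 304 kΩ.

R_L(min) ≈ 304 kΩ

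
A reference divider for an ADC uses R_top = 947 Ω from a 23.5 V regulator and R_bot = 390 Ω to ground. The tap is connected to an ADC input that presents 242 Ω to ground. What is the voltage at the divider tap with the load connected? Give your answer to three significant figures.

V_out ≈ 3.20 V

The load sits in parallel with R_bot: R_bot‖R_L = (390 × 242) / (390 + 242) = 149.3 Ω.
V_out = 23.5 × 149.3 / (947 + 149.3) = 23.5 × 149.3/1096 = 3.20 V.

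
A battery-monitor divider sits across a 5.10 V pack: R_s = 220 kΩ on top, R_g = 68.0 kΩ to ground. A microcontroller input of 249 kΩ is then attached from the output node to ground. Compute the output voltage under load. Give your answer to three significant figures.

The load sits in parallel with R_g: R_g‖R_L = (68.0 × 249) / (68.0 + 249) = 53.41 kΩ.
V_out = 5.10 × 53.41 / (220 + 53.41) = 5.10 × 53.41/273.4 = 0.996 V.

V_out ≈ 0.996 V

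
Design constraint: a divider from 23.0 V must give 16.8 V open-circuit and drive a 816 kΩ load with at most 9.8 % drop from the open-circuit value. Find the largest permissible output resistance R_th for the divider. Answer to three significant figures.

Loading drop = R_th/(R_th + R_L) ≤ 0.0980, so R_th ≤ R_L · ε/(1−ε) = 816 kΩ × 0.0980/0.9020 = 88.7 kΩ.
(Any R1, R2 with R2/(R1+R2) = 0.730 and R1‖R2 ≤ 88.7 kΩ will meet the spec.)

R_th ≤ 88.7 kΩ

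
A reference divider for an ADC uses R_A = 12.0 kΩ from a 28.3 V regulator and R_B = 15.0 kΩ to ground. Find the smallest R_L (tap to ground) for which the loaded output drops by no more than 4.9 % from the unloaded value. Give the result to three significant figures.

Output resistance R_th = R_A‖R_B = (12.0 × 15.0)/27.00 = 6.667 kΩ.
The fractional drop is R_th/(R_th + R_L); requiring this ≤ 0.0490 gives R_L ≥ R_th(1/0.0490 − 1) = 6.667 × 19.41 = 129 kΩ.

R_L(min) ≈ 129 kΩ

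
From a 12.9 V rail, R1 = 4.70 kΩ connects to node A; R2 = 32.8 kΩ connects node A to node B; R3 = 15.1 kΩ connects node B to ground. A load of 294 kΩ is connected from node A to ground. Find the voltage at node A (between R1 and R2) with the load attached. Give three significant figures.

Below node A the series string R2+R3 = 47.90 kΩ sits in parallel with the 294 kΩ load: 41.19 kΩ.
V_A = 12.9 × 41.19/(4.70 + 41.19) = 11.6 V.

V ≈ 11.6 V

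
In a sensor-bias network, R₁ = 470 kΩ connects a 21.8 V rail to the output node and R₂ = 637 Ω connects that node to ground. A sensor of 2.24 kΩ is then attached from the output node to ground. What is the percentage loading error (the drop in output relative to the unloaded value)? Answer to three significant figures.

The divider's output (Thévenin) resistance is R₁‖R₂ = 636.1 Ω.
Fractional drop under load = R_th/(R_th + R_L) = 636.1 / (636.1 + 2240) = 0.2212.
So the output falls by 22.1 %.

22.1 %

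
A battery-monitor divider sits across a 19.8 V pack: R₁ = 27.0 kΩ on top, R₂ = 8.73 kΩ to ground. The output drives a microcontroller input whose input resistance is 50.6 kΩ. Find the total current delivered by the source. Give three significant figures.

R₂‖R_L = 7.445 kΩ, so the source sees R₁ + R₂‖R_L = 34.45 kΩ.
I = 19.8 V / 34.45 kΩ = 0.575 mA.

I ≈ 0.575 mA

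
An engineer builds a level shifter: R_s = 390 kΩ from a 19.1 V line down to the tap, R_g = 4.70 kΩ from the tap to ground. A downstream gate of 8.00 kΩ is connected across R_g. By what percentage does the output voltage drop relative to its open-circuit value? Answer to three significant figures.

The divider's output (Thévenin) resistance is R_s‖R_g = 4.644 kΩ.
Fractional drop under load = R_th/(R_th + R_L) = 4.644 / (4.644 + 8.00) = 0.3673.
So the output falls by 36.7 %.

36.7 %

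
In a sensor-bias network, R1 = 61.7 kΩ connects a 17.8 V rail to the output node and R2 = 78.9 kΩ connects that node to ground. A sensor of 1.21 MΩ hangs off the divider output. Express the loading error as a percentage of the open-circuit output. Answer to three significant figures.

2.78 %

The divider's output (Thévenin) resistance is R1‖R2 = 34.62 kΩ.
Fractional drop under load = R_th/(R_th + R_L) = 34.62 / (34.62 + 1210) = 0.02782.
So the output falls by 2.78 %.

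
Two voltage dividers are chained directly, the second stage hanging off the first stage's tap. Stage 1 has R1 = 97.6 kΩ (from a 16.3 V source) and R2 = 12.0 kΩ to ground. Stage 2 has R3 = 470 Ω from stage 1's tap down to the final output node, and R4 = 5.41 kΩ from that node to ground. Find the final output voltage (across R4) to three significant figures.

V_out ≈ 0.583 V

Stage 2 presents R3+R4 = 5880 Ω as a load on stage 1's tap.
Stage 1's lower leg becomes R2‖(R3+R4) = 3946 Ω, so V_mid = 16.3 × 3946/101500 = 0.6335 V.
Stage 2 is itself unloaded: V_out = V_mid × R4/(R3+R4) = 0.6335 × 5410/5880 = 0.583 V.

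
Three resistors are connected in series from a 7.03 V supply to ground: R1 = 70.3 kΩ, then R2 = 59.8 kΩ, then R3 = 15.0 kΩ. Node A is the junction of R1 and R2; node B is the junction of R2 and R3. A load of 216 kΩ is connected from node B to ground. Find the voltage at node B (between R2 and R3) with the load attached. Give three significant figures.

V ≈ 0.684 V

At node B, R3 is in parallel with the load: R3‖R_L = 14.03 kΩ.
Below node A the resistance is R2 + (R3‖R_L) = 73.83 kΩ, so V_A = 7.03 × 73.83/144.1 = 3.601 V.
Then V_B = V_A × (R3‖R_L)/(R2 + R3‖R_L) = 3.601 × 14.03/73.83 = 0.684 V.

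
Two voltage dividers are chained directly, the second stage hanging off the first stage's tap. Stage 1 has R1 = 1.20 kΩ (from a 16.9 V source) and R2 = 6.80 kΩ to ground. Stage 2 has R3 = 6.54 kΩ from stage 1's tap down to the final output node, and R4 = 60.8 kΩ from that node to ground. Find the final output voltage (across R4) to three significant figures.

Stage 2 presents R3+R4 = 67.34 kΩ as a load on stage 1's tap.
Stage 1's lower leg becomes R2‖(R3+R4) = 6.176 kΩ, so V_mid = 16.9 × 6.176/7.376 = 14.15 V.
Stage 2 is itself unloaded: V_out = V_mid × R4/(R3+R4) = 14.15 × 60.8/67.34 = 12.8 V.

V_out ≈ 12.8 V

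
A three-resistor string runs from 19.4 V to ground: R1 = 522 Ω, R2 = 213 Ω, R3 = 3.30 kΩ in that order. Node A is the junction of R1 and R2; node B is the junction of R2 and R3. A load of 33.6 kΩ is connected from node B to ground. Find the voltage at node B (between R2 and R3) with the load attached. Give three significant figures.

V ≈ 15.6 V

At node B, R3 is in parallel with the load: R3‖R_L = 3005 Ω.
Below node A the resistance is R2 + (R3‖R_L) = 3218 Ω, so V_A = 19.4 × 3218/3740 = 16.69 V.
Then V_B = V_A × (R3‖R_L)/(R2 + R3‖R_L) = 16.69 × 3005/3218 = 15.6 V.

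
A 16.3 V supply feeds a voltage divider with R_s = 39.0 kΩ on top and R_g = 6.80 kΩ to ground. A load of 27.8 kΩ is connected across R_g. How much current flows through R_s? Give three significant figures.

R_g‖R_L = 5.464 kΩ, so the source sees R_s + R_g‖R_L = 44.46 kΩ.
I = 16.3 V / 44.46 kΩ = 0.367 mA.

I ≈ 0.367 mA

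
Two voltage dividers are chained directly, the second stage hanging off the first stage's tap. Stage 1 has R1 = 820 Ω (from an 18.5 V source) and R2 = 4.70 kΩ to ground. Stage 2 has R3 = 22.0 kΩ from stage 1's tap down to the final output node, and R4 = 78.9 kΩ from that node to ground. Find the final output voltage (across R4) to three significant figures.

Stage 2 presents R3+R4 = 100900 Ω as a load on stage 1's tap.
Stage 1's lower leg becomes R2‖(R3+R4) = 4491 Ω, so V_mid = 18.5 × 4491/5311 = 15.64 V.
Stage 2 is itself unloaded: V_out = V_mid × R4/(R3+R4) = 15.64 × 78900/100900 = 12.2 V.

V_out ≈ 12.2 V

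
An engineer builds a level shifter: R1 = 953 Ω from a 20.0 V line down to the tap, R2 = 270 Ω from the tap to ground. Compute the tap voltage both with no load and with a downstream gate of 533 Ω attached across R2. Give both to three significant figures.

Unloaded: 4.42 V; loaded: 3.17 V

Open-circuit: V = 20.0 × 270/(953 + 270) = 4.42 V.
With the load, R2 becomes R2‖R_L = 179.2 Ω, so V = 20.0 × 179.2/1132 = 3.17 V.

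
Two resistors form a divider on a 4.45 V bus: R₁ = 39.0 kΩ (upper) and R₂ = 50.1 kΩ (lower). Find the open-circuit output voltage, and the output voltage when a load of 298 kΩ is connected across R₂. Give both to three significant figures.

Open-circuit: V = 4.45 × 50.1/(39.0 + 50.1) = 2.50 V.
With the load, R₂ becomes R₂‖R_L = 42.89 kΩ, so V = 4.45 × 42.89/81.89 = 2.33 V.

Unloaded: 2.50 V; loaded: 2.33 V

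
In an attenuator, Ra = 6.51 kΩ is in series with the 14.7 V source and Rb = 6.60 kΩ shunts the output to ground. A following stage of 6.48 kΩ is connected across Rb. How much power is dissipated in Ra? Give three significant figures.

P ≈ 14.7 mW

Total resistance from the source is Ra + (Rb‖R_L) = 9.780 kΩ, so I = 14.7/9.780 kΩ = 1.503 mA.
P = I²·Ra = (1.503 mA)² × 6.51 kΩ = 14.7 mW.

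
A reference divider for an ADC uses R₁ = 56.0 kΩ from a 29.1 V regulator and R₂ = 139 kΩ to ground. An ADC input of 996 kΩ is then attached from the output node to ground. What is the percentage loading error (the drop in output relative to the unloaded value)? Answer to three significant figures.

The divider's output (Thévenin) resistance is R₁‖R₂ = 39.92 kΩ.
Fractional drop under load = R_th/(R_th + R_L) = 39.92 / (39.92 + 996) = 0.03853.
So the output falls by 3.85 %.

3.85 %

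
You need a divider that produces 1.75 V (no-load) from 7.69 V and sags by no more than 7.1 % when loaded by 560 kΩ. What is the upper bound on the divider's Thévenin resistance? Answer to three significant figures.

Loading drop = R_th/(R_th + R_L) ≤ 0.0710, so R_th ≤ R_L · ε/(1−ε) = 560 kΩ × 0.0710/0.9290 = 42.8 kΩ.

R_th ≤ 42.8 kΩ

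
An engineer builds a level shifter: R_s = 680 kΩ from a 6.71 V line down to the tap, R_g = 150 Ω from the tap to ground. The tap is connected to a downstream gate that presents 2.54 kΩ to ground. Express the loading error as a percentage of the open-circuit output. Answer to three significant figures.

5.58 %

The divider's output (Thévenin) resistance is R_s‖R_g = 150.0 Ω.
Fractional drop under load = R_th/(R_th + R_L) = 150.0 / (150.0 + 2540) = 0.05575.
So the output falls by 5.58 %.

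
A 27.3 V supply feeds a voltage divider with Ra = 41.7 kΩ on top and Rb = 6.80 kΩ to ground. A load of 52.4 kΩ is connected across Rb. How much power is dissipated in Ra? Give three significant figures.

Total resistance from the source is Ra + (Rb‖R_L) = 47.72 kΩ, so I = 27.3/47.72 kΩ = 0.5721 mA.
P = I²·Ra = (0.5721 mA)² × 41.7 kΩ = 13.6 mW.

P ≈ 13.6 mW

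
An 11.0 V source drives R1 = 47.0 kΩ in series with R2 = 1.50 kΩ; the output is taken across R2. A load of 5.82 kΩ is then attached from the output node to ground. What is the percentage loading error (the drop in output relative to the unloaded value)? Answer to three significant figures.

20.0 %

Unloaded V = 11.0 × 1.50/48.50 = 0.3402 V.
Loaded: R2‖R_L = 1.193 kΩ, giving V = 11.0 × 1.193/48.19 = 0.2722 V.
Drop = (0.3402 − 0.2722) / 0.3402 = 20.0 %.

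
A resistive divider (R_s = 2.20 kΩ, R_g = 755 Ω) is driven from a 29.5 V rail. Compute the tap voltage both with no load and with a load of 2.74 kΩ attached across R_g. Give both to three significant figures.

Unloaded: 7.54 V; loaded: 6.25 V

Open-circuit: V = 29.5 × 755/(2200 + 755) = 7.54 V.
With the load, R_g becomes R_g‖R_L = 591.9 Ω, so V = 29.5 × 591.9/2792 = 6.25 V.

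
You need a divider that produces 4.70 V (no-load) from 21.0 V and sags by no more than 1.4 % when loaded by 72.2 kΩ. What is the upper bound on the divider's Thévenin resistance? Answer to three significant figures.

R_th ≤ 1.03 kΩ

Loading drop = R_th/(R_th + R_L) ≤ 0.0140, so R_th ≤ R_L · ε/(1−ε) = 72.2 kΩ × 0.0140/0.9860 = 1.03 kΩ.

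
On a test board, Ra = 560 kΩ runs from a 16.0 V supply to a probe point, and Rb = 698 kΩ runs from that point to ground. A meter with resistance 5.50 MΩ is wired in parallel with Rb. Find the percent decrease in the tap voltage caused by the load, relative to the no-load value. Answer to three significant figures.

5.35 %

The divider's output (Thévenin) resistance is Ra‖Rb = 310.7 kΩ.
Fractional drop under load = R_th/(R_th + R_L) = 310.7 / (310.7 + 5500) = 0.05347.
So the output falls by 5.35 %.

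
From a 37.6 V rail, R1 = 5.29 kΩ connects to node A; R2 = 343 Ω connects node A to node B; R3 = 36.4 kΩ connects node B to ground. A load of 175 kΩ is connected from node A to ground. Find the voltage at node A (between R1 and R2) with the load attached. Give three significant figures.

V ≈ 32.0 V

Below node A the series string R2+R3 = 36740 Ω sits in parallel with the 175000 Ω load: 30370 Ω.
V_A = 37.6 × 30370/(5290 + 30370) = 32.0 V.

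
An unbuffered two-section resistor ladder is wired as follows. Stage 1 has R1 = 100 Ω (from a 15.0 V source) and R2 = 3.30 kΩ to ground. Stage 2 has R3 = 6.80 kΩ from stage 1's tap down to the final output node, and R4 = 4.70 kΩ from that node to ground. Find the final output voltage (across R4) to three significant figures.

V_out ≈ 5.90 V

Stage 2 presents R3+R4 = 11500 Ω as a load on stage 1's tap.
Stage 1's lower leg becomes R2‖(R3+R4) = 2564 Ω, so V_mid = 15.0 × 2564/2664 = 14.44 V.
Stage 2 is itself unloaded: V_out = V_mid × R4/(R3+R4) = 14.44 × 4700/11500 = 5.90 V.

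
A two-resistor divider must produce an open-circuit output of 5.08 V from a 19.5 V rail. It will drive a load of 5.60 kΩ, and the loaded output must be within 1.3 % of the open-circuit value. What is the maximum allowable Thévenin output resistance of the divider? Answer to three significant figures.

R_th ≤ 73.8 Ω

Loading drop = R_th/(R_th + R_L) ≤ 0.0130, so R_th ≤ R_L · ε/(1−ε) = 5.60 kΩ × 0.0130/0.9870 = 73.8 Ω.
(Any R1, R2 with R2/(R1+R2) = 0.261 and R1‖R2 ≤ 73.8 Ω will meet the spec.)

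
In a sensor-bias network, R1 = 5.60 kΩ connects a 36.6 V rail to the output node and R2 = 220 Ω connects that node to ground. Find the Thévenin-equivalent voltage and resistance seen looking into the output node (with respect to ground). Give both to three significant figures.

V_th = 1.38 V, R_th = 212 Ω

V_th is the open-circuit tap voltage: 36.6 × 220/(5600 + 220) = 1.38 V.
With the supply zeroed, R1 and R2 appear in parallel from the tap: R_th = R1‖R2 = (5600 × 220)/5820 = 212 Ω.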